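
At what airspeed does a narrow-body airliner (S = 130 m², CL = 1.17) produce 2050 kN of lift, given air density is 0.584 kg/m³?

v = 215 m/s

L = ½ρv²S·CL ⇒ v = √(2L/(ρ·S·CL))
v = √(2 × 2.05×10^6 / (0.584 × 130 × 1.17)) = √46160 = 215 m/s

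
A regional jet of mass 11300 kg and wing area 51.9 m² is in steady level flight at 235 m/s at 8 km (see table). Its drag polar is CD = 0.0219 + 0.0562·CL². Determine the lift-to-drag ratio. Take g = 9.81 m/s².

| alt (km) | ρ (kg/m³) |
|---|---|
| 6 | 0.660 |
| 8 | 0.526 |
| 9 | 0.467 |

L/D = 6.36

At 8 km, from the table: ρ = 0.526 kg/m³.
In steady level flight, lift balances weight: W = mg = 11300 × 9.81 = 1.1085×10^5 N.
Dynamic pressure q = 0.5 × 0.526 × 235² = 14520 Pa.
CL = W/(q·S) = 1.1085×10^5 / (14520 × 51.9) = 0.1471.
CD = 0.0219 + 0.0562 × 0.1471² = 0.02312.
L/D = CL/CD = 0.1471 / 0.02312 = 6.36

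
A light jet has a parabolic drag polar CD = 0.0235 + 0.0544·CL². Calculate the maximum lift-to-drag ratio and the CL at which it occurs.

(L/D)max = 14, at CL = 0.657

For CD = CD0 + K·CL², (L/D)max occurs at CL* = √(CD0/K) and equals 1/(2√(K·CD0)).
(L/D)max = 1/(2√(0.0544 × 0.0235)) = 1/(2 × 0.03575) = 14
CL* = √(0.0235/0.0544) = 0.657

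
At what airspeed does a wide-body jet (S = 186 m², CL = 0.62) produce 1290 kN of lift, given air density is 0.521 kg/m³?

L = ½ρv²S·CL ⇒ v = √(2L/(ρ·S·CL))
v = √(2 × 1.29×10^6 / (0.521 × 186 × 0.62)) = √42940 = 207 m/s

v = 207 m/s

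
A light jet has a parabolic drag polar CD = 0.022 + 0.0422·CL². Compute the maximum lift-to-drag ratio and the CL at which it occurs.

(L/D)max = 16.4, at CL = 0.722

For CD = CD0 + K·CL², (L/D)max occurs at CL* = √(CD0/K) and equals 1/(2√(K·CD0)).
(L/D)max = 1/(2√(0.0422 × 0.022)) = 1/(2 × 0.03047) = 16.4
CL* = √(0.022/0.0422) = 0.722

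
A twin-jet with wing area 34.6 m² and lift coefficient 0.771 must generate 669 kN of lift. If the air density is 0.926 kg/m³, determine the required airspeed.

v = 233 m/s

L = ½ρv²S·CL ⇒ v = √(2L/(ρ·S·CL))
v = √(2 × 6.69×10^5 / (0.926 × 34.6 × 0.771)) = √54160 = 233 m/s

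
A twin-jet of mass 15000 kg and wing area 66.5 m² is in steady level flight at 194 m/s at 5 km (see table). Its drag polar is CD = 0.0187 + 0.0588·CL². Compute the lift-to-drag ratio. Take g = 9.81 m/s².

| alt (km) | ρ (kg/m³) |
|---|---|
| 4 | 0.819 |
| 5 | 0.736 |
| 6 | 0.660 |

L/D = 7.91

At 5 km, from the table: ρ = 0.736 kg/m³.
Weight W = mg = 15000 × 9.81 = 1.4715×10^5 N; in level flight L = W.
Dynamic pressure q = 0.5 × 0.736 × 194² = 13850 Pa.
CL = W/(q·S) = 1.4715×10^5 / (13850 × 66.5) = 0.1598.
CD = 0.0187 + 0.0588 × 0.1598² = 0.0202.
L/D = CL/CD = 0.1598 / 0.0202 = 7.91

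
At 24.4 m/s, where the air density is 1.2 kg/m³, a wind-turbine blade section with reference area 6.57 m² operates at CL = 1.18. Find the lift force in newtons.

L = 2770 N

L = ½ρv²S·CL = ½ × 1.2 × 24.4² × 6.57 × 1.18 = 2770 N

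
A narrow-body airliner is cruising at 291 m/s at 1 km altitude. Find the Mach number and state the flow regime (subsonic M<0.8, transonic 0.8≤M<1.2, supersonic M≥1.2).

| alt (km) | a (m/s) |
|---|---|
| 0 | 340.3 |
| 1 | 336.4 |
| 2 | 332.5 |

At 1 km, from the table: a = 336.4 m/s.
M = v/a = 291 / 336.4 = 0.865
M = 0.865 → transonic.

M = 0.865 (transonic)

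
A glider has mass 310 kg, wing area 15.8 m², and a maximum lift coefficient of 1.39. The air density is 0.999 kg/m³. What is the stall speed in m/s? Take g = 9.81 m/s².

Stall occurs when L = W at CL,max. W = mg = 310 × 9.81 = 3041 N.
V_stall = √(2W/(ρ·S·CL,max)) = √(2 × 3041 / (0.999 × 15.8 × 1.39))
V_stall = √277.2 = 16.6 m/s

V_stall = 16.6 m/s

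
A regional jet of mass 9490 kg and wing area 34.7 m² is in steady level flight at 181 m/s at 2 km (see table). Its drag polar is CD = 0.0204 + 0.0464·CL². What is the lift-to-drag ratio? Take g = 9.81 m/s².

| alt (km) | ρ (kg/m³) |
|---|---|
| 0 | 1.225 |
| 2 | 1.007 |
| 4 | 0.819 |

At 2 km, from the table: ρ = 1.007 kg/m³.
In steady level flight, lift balances weight: W = mg = 9490 × 9.81 = 93097 N.
Dynamic pressure q = 0.5 × 1.007 × 181² = 16500 Pa.
Required CL = L/(qS) = 93097/(16500·34.7) = 0.1626.
CD = 0.0204 + 0.0464 × 0.1626² = 0.02163.
L/D = CL/CD = 0.1626 / 0.02163 = 7.52

L/D = 7.52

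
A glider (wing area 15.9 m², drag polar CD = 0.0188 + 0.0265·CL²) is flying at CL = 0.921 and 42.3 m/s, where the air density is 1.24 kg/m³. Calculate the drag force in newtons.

CD = 0.0188 + 0.0265 × 0.921² = 0.04128
D = ½ρv²S·CD = ½ × 1.24 × 42.3² × 15.9 × 0.04128 = 728 N

D = 728 N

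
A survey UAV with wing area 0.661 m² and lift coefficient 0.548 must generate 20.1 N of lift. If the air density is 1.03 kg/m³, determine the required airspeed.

v = 10.4 m/s

L = ½ρv²S·CL ⇒ v = √(2L/(ρ·S·CL))
v = √(2 × 20.1 / (1.03 × 0.661 × 0.548)) = √107.7 = 10.4 m/s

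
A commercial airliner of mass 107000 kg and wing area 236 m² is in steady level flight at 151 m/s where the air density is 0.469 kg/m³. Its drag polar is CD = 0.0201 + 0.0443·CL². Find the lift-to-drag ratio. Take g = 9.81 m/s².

Weight W = mg = 107000 × 9.81 = 1.0497×10^6 N; in level flight L = W.
q = ½ρv² = ½ × 0.469 × 151² = 5347 Pa.
CL = W/(q·S) = 1.0497×10^6 / (5347 × 236) = 0.8318.
CD = 0.0201 + 0.0443 × 0.8318² = 0.05075.
L/D = CL/CD = 0.8318 / 0.05075 = 16.4

L/D = 16.4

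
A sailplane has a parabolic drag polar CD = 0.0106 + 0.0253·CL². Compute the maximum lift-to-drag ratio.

For CD = CD0 + K·CL², (L/D)max occurs at CL* = √(CD0/K) and equals 1/(2√(K·CD0)).
(L/D)max = 1/(2√(0.0253 × 0.0106)) = 1/(2 × 0.01638) = 30.5

(L/D)max = 30.5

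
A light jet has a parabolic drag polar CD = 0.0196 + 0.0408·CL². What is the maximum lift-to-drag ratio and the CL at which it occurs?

For CD = CD0 + K·CL², (L/D)max occurs at CL* = √(CD0/K) and equals 1/(2√(K·CD0)).
(L/D)max = 1/(2√(0.0408 × 0.0196)) = 1/(2 × 0.02828) = 17.7
CL* = √(0.0196/0.0408) = 0.693

(L/D)max = 17.7, at CL = 0.693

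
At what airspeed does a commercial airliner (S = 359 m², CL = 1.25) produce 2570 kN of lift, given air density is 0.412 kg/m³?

v = 167 m/s

L = ½ρv²S·CL ⇒ v = √(2L/(ρ·S·CL))
v = √(2 × 2.57×10^6 / (0.412 × 359 × 1.25)) = √27800 = 167 m/s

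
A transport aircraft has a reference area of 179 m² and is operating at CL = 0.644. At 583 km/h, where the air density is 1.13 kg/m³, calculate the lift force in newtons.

L = 1.71×10^6 N

Convert speed: v = 583 km/h ÷ 3.6 = 161.9 m/s.
L = ½ρv²S·CL = ½ × 1.13 × 161.9² × 179 × 0.644 = 1.71×10^6 N ≈ 1710 kN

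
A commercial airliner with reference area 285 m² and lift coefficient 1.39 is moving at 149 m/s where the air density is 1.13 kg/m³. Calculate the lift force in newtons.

L = 4.97×10^6 N

L = ½ρv²S·CL = ½ × 1.13 × 149² × 285 × 1.39 = 4.97×10^6 N ≈ 4970 kN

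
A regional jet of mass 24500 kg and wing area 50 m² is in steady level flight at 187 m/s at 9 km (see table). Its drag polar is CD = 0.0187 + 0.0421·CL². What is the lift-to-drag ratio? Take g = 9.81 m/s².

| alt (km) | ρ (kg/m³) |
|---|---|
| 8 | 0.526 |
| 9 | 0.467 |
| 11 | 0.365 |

L/D = 17.7

At 9 km, from the table: ρ = 0.467 kg/m³.
In steady level flight, lift balances weight: W = mg = 24500 × 9.81 = 2.4034×10^5 N.
q = ½ρv² = ½ × 0.467 × 187² = 8165 Pa.
CL = W/(q·S) = 2.4034×10^5 / (8165 × 50) = 0.5887.
CD = 0.0187 + 0.0421 × 0.5887² = 0.03329.
L/D = CL/CD = 0.5887 / 0.03329 = 17.7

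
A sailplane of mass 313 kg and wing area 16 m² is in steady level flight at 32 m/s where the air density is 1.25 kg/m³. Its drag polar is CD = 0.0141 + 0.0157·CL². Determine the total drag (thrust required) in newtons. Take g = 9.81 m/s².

D = 159 N

Level flight ⇒ L = W = m·g = 313 × 9.81 = 3070.5 N.
Dynamic pressure q = 0.5 × 1.25 × 32² = 640 Pa.
Required CL = L/(qS) = 3070.5/(640·16) = 0.2999.
CD = 0.0141 + 0.0157 × 0.2999² = 0.01551.
D = q·S·CD = 640 × 16 × 0.01551 = 158.8 N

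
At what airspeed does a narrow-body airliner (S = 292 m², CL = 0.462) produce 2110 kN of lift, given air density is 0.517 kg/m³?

v = 246 m/s

L = ½ρv²S·CL ⇒ v = √(2L/(ρ·S·CL))
v = √(2 × 2.11×10^6 / (0.517 × 292 × 0.462)) = √60510 = 246 m/s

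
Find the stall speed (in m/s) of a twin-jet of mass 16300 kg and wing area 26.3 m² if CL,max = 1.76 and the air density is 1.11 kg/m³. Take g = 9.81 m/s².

At stall, lift equals weight: L = W = m·g = 16300 × 9.81 = 1.599×10^5 N.
V_stall = √(2W/(ρ·S·CL,max)) = √(2 × 1.599×10^5 / (1.11 × 26.3 × 1.76))
V_stall = √6224 = 78.9 m/s

V_stall = 78.9 m/s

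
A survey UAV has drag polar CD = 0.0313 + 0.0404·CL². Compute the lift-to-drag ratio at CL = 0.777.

CD = 0.0313 + 0.0404 × 0.777² = 0.05569
L/D = CL/CD = 0.777 / 0.05569 = 14

L/D = 14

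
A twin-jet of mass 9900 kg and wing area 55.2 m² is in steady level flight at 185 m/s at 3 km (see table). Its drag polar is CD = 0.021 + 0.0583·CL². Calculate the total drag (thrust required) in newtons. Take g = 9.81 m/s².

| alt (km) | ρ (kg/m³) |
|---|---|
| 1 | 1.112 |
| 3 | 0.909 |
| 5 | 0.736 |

D = 18700 N

At 3 km, from the table: ρ = 0.909 kg/m³.
In steady level flight, lift balances weight: W = mg = 9900 × 9.81 = 97119 N.
Dynamic pressure q = 0.5 × 0.909 × 185² = 15560 Pa.
Required CL = L/(qS) = 97119/(15560·55.2) = 0.1131.
CD = 0.021 + 0.0583 × 0.1131² = 0.02175.
D = q·S·CD = 15560 × 55.2 × 0.02175 = 18670 N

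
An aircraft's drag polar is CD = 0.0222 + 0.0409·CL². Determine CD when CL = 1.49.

CD = 0.113

CD = 0.0222 + 0.0409 × 1.49² = 0.0222 + 0.0908 = 0.113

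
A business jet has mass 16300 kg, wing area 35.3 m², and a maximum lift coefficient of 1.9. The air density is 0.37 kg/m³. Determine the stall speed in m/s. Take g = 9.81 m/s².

V_stall = 114 m/s

At stall, lift equals weight: L = W = m·g = 16300 × 9.81 = 1.599×10^5 N.
V_stall = √(2W/(ρ·S·CL,max)) = √(2 × 1.599×10^5 / (0.37 × 35.3 × 1.9))
V_stall = √12890 = 114 m/s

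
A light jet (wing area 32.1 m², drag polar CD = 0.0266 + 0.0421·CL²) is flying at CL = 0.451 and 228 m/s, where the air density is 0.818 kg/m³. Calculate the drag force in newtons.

CD = 0.0266 + 0.0421 × 0.451² = 0.03516
D = ½ρv²S·CD = ½ × 0.818 × 228² × 32.1 × 0.03516 = 24000 N

D = 24000 N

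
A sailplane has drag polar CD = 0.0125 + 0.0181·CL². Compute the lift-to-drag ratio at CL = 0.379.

L/D = 25.1

CD = 0.0125 + 0.0181 × 0.379² = 0.0151
L/D = CL/CD = 0.379 / 0.0151 = 25.1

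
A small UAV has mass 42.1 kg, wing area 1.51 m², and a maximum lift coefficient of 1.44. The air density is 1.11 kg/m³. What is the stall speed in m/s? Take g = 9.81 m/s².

Weight W = mg = 42.1 × 9.81 = 413 N.
From L = ½ρV²S·CL,max = W: V_stall = √(2W/(ρSCL,max)) = √(2·413/(1.11·1.51·1.44))
V_stall = √342.2 = 18.5 m/s

V_stall = 18.5 m/s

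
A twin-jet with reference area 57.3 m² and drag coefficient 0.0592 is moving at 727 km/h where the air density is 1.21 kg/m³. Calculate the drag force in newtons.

D = 83700 N

Convert speed: v = 727 km/h ÷ 3.6 = 201.9 m/s.
Dynamic pressure q = ½ρv² = ½ × 1.21 × 201.9² = 24670 Pa.
D = q·S·CD = 24670 × 57.3 × 0.0592 = 83700 N ≈ 83.7 kN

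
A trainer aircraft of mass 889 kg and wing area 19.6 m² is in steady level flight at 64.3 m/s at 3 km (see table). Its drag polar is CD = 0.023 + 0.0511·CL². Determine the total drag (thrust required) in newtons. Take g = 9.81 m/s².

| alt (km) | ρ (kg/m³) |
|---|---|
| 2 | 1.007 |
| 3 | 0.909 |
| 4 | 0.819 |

D = 953 N

At 3 km, from the table: ρ = 0.909 kg/m³.
In steady level flight, lift balances weight: W = mg = 889 × 9.81 = 8721.1 N.
Dynamic pressure q = 0.5 × 0.909 × 64.3² = 1879 Pa.
CL = W/(q·S) = 8721.1 / (1879 × 19.6) = 0.2368.
CD = 0.023 + 0.0511 × 0.2368² = 0.02587.
D = q·S·CD = 1879 × 19.6 × 0.02587 = 952.6 N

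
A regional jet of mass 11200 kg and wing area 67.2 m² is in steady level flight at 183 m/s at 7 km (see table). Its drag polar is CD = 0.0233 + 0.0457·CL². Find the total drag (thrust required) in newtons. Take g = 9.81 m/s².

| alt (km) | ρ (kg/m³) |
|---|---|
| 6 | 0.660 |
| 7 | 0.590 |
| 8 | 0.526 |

D = 16300 N

At 7 km, from the table: ρ = 0.590 kg/m³.
In steady level flight, lift balances weight: W = mg = 11200 × 9.81 = 1.0987×10^5 N.
q = ½ρv² = ½ × 0.59 × 183² = 9879 Pa.
CL = 2W/(ρv²S) = 2×1.0987×10^5/(0.59×183²×67.2) = 0.1655.
CD = 0.0233 + 0.0457 × 0.1655² = 0.02455.
D = q·S·CD = 9879 × 67.2 × 0.02455 = 16300 N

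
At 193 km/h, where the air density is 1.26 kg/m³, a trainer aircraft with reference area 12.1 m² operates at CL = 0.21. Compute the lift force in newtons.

Convert speed: v = 193 km/h ÷ 3.6 = 53.61 m/s.
L = ½ρv²S·CL = ½ × 1.26 × 53.61² × 12.1 × 0.21 = 4600 N

L = 4600 N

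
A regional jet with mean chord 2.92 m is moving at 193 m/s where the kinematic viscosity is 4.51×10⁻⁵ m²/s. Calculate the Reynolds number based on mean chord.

Re = v·c/ν = 193 × 2.92 / (4.51×10⁻⁵) = 1.25×10^7

Re = 1.25×10^7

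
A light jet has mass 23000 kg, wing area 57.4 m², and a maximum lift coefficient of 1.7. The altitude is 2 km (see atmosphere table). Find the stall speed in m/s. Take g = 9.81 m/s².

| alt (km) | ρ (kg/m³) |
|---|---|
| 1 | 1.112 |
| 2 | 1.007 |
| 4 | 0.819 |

V_stall = 67.8 m/s

At 2 km, from the table: ρ = 1.007 kg/m³.
Stall occurs when L = W at CL,max. W = mg = 23000 × 9.81 = 2.256×10^5 N.
From L = ½ρV²S·CL,max = W: V_stall = √(2W/(ρSCL,max)) = √(2·2.256×10^5/(1.007·57.4·1.7))
V_stall = √4592 = 67.8 m/s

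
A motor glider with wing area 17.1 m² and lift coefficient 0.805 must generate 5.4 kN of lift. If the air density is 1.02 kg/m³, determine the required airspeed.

L = ½ρv²S·CL ⇒ v = √(2L/(ρ·S·CL))
v = √(2 × 5400 / (1.02 × 17.1 × 0.805)) = √769.2 = 27.7 m/s

v = 27.7 m/s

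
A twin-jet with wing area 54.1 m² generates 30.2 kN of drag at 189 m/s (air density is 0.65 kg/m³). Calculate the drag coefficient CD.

CD = 0.0481

From D = ½ρv²S·CD, rearranging gives CD = 2D/(ρv²S).
CD = 2 × 30200 / (0.65 × 189² × 54.1) = 0.0481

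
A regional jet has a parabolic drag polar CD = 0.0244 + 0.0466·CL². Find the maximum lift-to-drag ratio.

For CD = CD0 + K·CL², (L/D)max occurs at CL* = √(CD0/K) and equals 1/(2√(K·CD0)).
(L/D)max = 1/(2√(0.0466 × 0.0244)) = 1/(2 × 0.03372) = 14.8

(L/D)max = 14.8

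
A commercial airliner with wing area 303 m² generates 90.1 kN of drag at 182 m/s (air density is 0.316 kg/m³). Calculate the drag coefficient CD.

CD = 0.0568

From D = ½ρv²S·CD, rearranging gives CD = 2D/(ρv²S).
CD = 2 × 90100 / (0.316 × 182² × 303) = 0.0568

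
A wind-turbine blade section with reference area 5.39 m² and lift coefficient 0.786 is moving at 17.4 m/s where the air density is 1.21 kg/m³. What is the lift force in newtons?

Dynamic pressure q = ½ρv² = ½ × 1.21 × 17.4² = 183.2 Pa.
L = q·S·CL = 183.2 × 5.39 × 0.786 = 776 N

L = 776 N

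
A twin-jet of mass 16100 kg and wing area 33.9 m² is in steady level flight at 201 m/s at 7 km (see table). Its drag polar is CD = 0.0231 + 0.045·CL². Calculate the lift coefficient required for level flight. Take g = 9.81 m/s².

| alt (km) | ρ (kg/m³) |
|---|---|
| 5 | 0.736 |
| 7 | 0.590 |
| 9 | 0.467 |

CL = 0.391

At 7 km, from the table: ρ = 0.590 kg/m³.
Level flight ⇒ L = W = m·g = 16100 × 9.81 = 1.5794×10^5 N.
q = ½ρv² = ½ × 0.59 × 201² = 11920 Pa.
Required CL = L/(qS) = 1.5794×10^5/(11920·33.9) = 0.3909.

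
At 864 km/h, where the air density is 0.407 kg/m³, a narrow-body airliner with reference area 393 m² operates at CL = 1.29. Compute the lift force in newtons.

L = 5.94×10^6 N

Convert speed: v = 864 km/h ÷ 3.6 = 240 m/s.
L = ½ρv²S·CL = ½ × 0.407 × 240² × 393 × 1.29 = 5.94×10^6 N ≈ 5940 kN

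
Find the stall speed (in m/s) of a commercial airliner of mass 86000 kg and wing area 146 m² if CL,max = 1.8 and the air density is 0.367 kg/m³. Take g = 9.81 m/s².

V_stall = 132 m/s

At stall, lift equals weight: L = W = m·g = 86000 × 9.81 = 8.437×10^5 N.
From L = ½ρV²S·CL,max = W: V_stall = √(2W/(ρSCL,max)) = √(2·8.437×10^5/(0.367·146·1.8))
V_stall = √17490 = 132 m/s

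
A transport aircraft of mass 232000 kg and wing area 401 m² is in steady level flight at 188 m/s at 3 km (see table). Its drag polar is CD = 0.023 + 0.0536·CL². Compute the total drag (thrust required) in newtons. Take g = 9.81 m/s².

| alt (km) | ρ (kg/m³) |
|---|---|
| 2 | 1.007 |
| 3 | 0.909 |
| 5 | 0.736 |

D = 1.91×10^5 N

At 3 km, from the table: ρ = 0.909 kg/m³.
Level flight ⇒ L = W = m·g = 232000 × 9.81 = 2.2759×10^6 N.
Dynamic pressure q = 0.5 × 0.909 × 188² = 16060 Pa.
CL = 2W/(ρv²S) = 2×2.2759×10^6/(0.909×188²×401) = 0.3533.
CD = 0.023 + 0.0536 × 0.3533² = 0.02969.
D = q·S·CD = 16060 × 401 × 0.02969 = 1.913×10^5 N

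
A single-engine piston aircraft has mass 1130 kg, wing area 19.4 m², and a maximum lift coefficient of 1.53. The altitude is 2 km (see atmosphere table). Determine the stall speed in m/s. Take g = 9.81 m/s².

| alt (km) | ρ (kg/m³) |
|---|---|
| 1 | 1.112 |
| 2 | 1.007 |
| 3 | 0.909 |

V_stall = 27.2 m/s

At 2 km, from the table: ρ = 1.007 kg/m³.
At stall, lift equals weight: L = W = m·g = 1130 × 9.81 = 11090 N.
From L = ½ρV²S·CL,max = W: V_stall = √(2W/(ρSCL,max)) = √(2·11090/(1.007·19.4·1.53))
V_stall = √741.7 = 27.2 m/s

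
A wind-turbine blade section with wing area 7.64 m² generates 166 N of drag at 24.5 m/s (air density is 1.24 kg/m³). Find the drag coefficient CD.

CD = 0.0584

From D = ½ρv²S·CD, rearranging gives CD = 2D/(ρv²S).
CD = 2 × 166 / (1.24 × 24.5² × 7.64) = 0.0584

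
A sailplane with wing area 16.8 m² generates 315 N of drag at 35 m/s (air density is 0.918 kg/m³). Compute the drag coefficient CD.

CD = 0.0333

From D = ½ρv²S·CD, rearranging gives CD = 2D/(ρv²S).
CD = 2 × 315 / (0.918 × 35² × 16.8) = 0.0333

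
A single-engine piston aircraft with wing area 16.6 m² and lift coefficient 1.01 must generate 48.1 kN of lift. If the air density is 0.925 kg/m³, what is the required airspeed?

L = ½ρv²S·CL ⇒ v = √(2L/(ρ·S·CL))
v = √(2 × 48100 / (0.925 × 16.6 × 1.01)) = √6203 = 78.8 m/s

v = 78.8 m/s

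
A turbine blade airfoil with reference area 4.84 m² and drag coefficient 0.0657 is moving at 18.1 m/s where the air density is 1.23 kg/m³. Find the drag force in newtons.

D = 64.1 N

Dynamic pressure q = ½ρv² = ½ × 1.23 × 18.1² = 201.5 Pa.
D = q·S·CD = 201.5 × 4.84 × 0.0657 = 64.1 N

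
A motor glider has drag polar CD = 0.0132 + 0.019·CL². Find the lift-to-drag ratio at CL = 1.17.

CD = 0.0132 + 0.019 × 1.17² = 0.03921
L/D = CL/CD = 1.17 / 0.03921 = 29.8

L/D = 29.8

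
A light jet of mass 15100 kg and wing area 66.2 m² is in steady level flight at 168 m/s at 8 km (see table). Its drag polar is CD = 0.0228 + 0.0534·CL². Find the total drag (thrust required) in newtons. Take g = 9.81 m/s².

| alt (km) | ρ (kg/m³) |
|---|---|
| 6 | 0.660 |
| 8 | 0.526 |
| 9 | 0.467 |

D = 13600 N

At 8 km, from the table: ρ = 0.526 kg/m³.
Weight W = mg = 15100 × 9.81 = 1.4813×10^5 N; in level flight L = W.
q = ½ρv² = ½ × 0.526 × 168² = 7423 Pa.
CL = W/(q·S) = 1.4813×10^5 / (7423 × 66.2) = 0.3014.
CD = 0.0228 + 0.0534 × 0.3014² = 0.02765.
D = q·S·CD = 7423 × 66.2 × 0.02765 = 13590 N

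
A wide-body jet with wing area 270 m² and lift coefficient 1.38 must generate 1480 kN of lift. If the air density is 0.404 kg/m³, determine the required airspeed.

L = ½ρv²S·CL ⇒ v = √(2L/(ρ·S·CL))
v = √(2 × 1.48×10^6 / (0.404 × 270 × 1.38)) = √19660 = 140 m/s

v = 140 m/s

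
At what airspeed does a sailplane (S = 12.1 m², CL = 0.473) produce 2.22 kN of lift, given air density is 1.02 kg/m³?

v = 27.6 m/s

L = ½ρv²S·CL ⇒ v = √(2L/(ρ·S·CL))
v = √(2 × 2220 / (1.02 × 12.1 × 0.473)) = √760.6 = 27.6 m/s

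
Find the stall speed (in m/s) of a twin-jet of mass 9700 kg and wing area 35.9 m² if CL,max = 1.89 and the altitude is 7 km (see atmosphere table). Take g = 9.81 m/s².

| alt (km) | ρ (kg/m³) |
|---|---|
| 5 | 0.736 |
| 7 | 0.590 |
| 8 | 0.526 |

V_stall = 68.9 m/s

At 7 km, from the table: ρ = 0.590 kg/m³.
Stall occurs when L = W at CL,max. W = mg = 9700 × 9.81 = 95160 N.
V_stall = √(2W/(ρ·S·CL,max)) = √(2 × 95160 / (0.59 × 35.9 × 1.89))
V_stall = √4754 = 68.9 m/s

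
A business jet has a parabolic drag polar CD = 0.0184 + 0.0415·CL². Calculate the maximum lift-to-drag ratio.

For CD = CD0 + K·CL², (L/D)max occurs at CL* = √(CD0/K) and equals 1/(2√(K·CD0)).
(L/D)max = 1/(2√(0.0415 × 0.0184)) = 1/(2 × 0.02763) = 18.1

(L/D)max = 18.1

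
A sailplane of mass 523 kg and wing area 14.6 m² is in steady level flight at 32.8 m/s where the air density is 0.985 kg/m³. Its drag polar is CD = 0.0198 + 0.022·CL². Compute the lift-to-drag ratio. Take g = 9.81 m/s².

L/D = 22.5

Weight W = mg = 523 × 9.81 = 5130.6 N; in level flight L = W.
q = ½ρv² = ½ × 0.985 × 32.8² = 529.9 Pa.
CL = 2W/(ρv²S) = 2×5130.6/(0.985×32.8²×14.6) = 0.6632.
CD = 0.0198 + 0.022 × 0.6632² = 0.02948.
L/D = CL/CD = 0.6632 / 0.02948 = 22.5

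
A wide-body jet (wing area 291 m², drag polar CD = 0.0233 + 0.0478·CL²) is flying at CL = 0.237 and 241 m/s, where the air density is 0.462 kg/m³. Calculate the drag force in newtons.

CD = 0.0233 + 0.0478 × 0.237² = 0.02598
D = ½ρv²S·CD = ½ × 0.462 × 241² × 291 × 0.02598 = 1.01×10^5 N

D = 1.01×10^5 N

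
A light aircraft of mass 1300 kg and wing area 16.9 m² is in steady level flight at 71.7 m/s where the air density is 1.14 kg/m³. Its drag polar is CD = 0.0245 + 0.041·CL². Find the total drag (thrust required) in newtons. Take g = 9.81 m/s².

Weight W = mg = 1300 × 9.81 = 12753 N; in level flight L = W.
Dynamic pressure q = 0.5 × 1.14 × 71.7² = 2930 Pa.
Required CL = L/(qS) = 12753/(2930·16.9) = 0.2575.
CD = 0.0245 + 0.041 × 0.2575² = 0.02722.
D = q·S·CD = 2930 × 16.9 × 0.02722 = 1348 N

D = 1350 N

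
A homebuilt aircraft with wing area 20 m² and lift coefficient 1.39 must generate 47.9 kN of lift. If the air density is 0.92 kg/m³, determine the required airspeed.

L = ½ρv²S·CL ⇒ v = √(2L/(ρ·S·CL))
v = √(2 × 47900 / (0.92 × 20 × 1.39)) = √3746 = 61.2 m/s

v = 61.2 m/s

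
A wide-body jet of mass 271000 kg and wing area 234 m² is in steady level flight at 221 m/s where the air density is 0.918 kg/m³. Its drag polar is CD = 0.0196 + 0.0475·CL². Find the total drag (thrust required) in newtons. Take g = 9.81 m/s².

D = 1.67×10^5 N

Level flight ⇒ L = W = m·g = 271000 × 9.81 = 2.6585×10^6 N.
Dynamic pressure q = 0.5 × 0.918 × 221² = 22420 Pa.
Required CL = L/(qS) = 2.6585×10^6/(22420·234) = 0.5068.
CD = 0.0196 + 0.0475 × 0.5068² = 0.0318.
D = q·S·CD = 22420 × 234 × 0.0318 = 1.668×10^5 N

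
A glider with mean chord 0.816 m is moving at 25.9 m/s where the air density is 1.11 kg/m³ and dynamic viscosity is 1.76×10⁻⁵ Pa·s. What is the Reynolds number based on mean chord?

Re = 1.33×10^6

Re = ρ·v·c/μ = 1.11 × 25.9 × 0.816 / (1.76×10⁻⁵) = 1.33×10^6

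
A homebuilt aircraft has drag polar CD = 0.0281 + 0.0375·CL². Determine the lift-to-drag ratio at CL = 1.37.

CD = 0.0281 + 0.0375 × 1.37² = 0.09848
L/D = CL/CD = 1.37 / 0.09848 = 13.9

L/D = 13.9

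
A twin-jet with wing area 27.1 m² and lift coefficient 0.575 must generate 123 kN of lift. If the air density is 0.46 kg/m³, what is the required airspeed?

L = ½ρv²S·CL ⇒ v = √(2L/(ρ·S·CL))
v = √(2 × 1.23×10^5 / (0.46 × 27.1 × 0.575)) = √34320 = 185 m/s

v = 185 m/s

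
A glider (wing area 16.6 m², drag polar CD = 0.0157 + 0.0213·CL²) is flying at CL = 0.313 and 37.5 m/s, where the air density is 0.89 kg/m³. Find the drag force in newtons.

D = 185 N

CD = 0.0157 + 0.0213 × 0.313² = 0.01779
D = ½ρv²S·CD = ½ × 0.89 × 37.5² × 16.6 × 0.01779 = 185 N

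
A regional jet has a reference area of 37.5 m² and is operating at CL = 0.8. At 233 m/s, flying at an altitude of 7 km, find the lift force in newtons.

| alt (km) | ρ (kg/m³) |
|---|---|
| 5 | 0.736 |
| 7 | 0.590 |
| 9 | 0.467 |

At 7 km, from the table: ρ = 0.590 kg/m³.
Dynamic pressure q = ½ρv² = ½ × 0.59 × 233² = 16020 Pa.
L = q·S·CL = 16020 × 37.5 × 0.8 = 4.8×10^5 N ≈ 480 kN

L = 4.8×10^5 N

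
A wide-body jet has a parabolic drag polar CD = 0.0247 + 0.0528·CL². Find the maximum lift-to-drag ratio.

(L/D)max = 13.8

For CD = CD0 + K·CL², (L/D)max occurs at CL* = √(CD0/K) and equals 1/(2√(K·CD0)).
(L/D)max = 1/(2√(0.0528 × 0.0247)) = 1/(2 × 0.03611) = 13.8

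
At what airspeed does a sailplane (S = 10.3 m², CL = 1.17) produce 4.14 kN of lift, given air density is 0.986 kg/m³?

v = 26.4 m/s

L = ½ρv²S·CL ⇒ v = √(2L/(ρ·S·CL))
v = √(2 × 4140 / (0.986 × 10.3 × 1.17)) = √696.8 = 26.4 m/s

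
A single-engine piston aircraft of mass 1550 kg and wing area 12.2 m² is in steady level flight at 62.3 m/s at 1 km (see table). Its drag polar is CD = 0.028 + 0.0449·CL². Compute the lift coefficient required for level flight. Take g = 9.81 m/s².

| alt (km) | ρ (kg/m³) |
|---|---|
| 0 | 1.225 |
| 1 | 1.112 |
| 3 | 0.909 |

At 1 km, from the table: ρ = 1.112 kg/m³.
Level flight ⇒ L = W = m·g = 1550 × 9.81 = 15206 N.
Dynamic pressure q = 0.5 × 1.112 × 62.3² = 2158 Pa.
Required CL = L/(qS) = 15206/(2158·12.2) = 0.5776.

CL = 0.578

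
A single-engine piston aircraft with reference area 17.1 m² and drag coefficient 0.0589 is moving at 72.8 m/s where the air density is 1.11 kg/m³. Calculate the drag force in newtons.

D = 2960 N

D = ½ρv²S·CD = ½ × 1.11 × 72.8² × 17.1 × 0.0589 = 2960 N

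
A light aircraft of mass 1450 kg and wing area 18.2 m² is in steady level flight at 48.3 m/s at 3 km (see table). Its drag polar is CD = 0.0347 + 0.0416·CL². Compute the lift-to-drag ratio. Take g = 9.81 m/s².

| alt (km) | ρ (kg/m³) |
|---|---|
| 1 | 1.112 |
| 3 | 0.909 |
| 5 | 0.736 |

L/D = 12.9

At 3 km, from the table: ρ = 0.909 kg/m³.
Weight W = mg = 1450 × 9.81 = 14224 N; in level flight L = W.
q = ½ρv² = ½ × 0.909 × 48.3² = 1060 Pa.
CL = 2W/(ρv²S) = 2×14224/(0.909×48.3²×18.2) = 0.7371.
CD = 0.0347 + 0.0416 × 0.7371² = 0.0573.
L/D = CL/CD = 0.7371 / 0.0573 = 12.9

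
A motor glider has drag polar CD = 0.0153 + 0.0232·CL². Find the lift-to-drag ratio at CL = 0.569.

L/D = 24.9

CD = 0.0153 + 0.0232 × 0.569² = 0.02281
L/D = CL/CD = 0.569 / 0.02281 = 24.9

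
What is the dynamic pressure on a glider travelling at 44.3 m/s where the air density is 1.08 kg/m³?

q = ½ρv² = ½ × 1.08 × 44.3² = 1060 Pa

q = 1060 Pa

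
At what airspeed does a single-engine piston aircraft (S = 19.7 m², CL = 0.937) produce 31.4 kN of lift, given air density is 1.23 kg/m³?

L = ½ρv²S·CL ⇒ v = √(2L/(ρ·S·CL))
v = √(2 × 31400 / (1.23 × 19.7 × 0.937)) = √2766 = 52.6 m/s

v = 52.6 m/s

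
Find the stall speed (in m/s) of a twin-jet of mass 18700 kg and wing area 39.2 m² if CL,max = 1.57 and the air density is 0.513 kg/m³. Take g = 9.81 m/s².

V_stall = 108 m/s

Weight W = mg = 18700 × 9.81 = 1.834×10^5 N.
V_stall = √(2W/(ρ·S·CL,max)) = √(2 × 1.834×10^5 / (0.513 × 39.2 × 1.57))
V_stall = √11620 = 108 m/s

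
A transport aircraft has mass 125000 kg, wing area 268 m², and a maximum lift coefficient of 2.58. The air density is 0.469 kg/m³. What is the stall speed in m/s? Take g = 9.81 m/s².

Stall occurs when L = W at CL,max. W = mg = 125000 × 9.81 = 1.226×10^6 N.
From L = ½ρV²S·CL,max = W: V_stall = √(2W/(ρSCL,max)) = √(2·1.226×10^6/(0.469·268·2.58))
V_stall = √7563 = 87 m/s

V_stall = 87 m/s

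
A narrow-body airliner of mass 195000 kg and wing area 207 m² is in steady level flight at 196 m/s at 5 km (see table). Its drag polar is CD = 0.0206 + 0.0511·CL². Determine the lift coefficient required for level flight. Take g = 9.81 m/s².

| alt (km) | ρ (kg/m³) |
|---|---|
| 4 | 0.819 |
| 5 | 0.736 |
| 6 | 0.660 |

At 5 km, from the table: ρ = 0.736 kg/m³.
Level flight ⇒ L = W = m·g = 195000 × 9.81 = 1.913×10^6 N.
Dynamic pressure q = 0.5 × 0.736 × 196² = 14140 Pa.
CL = W/(q·S) = 1.913×10^6 / (14140 × 207) = 0.6537.

CL = 0.654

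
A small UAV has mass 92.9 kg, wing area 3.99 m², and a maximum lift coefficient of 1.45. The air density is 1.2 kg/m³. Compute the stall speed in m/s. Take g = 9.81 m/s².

Stall occurs when L = W at CL,max. W = mg = 92.9 × 9.81 = 911.3 N.
V_stall = √(2W/(ρ·S·CL,max)) = √(2 × 911.3 / (1.2 × 3.99 × 1.45))
V_stall = √262.5 = 16.2 m/s

V_stall = 16.2 m/s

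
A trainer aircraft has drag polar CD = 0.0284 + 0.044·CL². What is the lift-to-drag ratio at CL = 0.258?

L/D = 8.24

CD = 0.0284 + 0.044 × 0.258² = 0.03133
L/D = CL/CD = 0.258 / 0.03133 = 8.24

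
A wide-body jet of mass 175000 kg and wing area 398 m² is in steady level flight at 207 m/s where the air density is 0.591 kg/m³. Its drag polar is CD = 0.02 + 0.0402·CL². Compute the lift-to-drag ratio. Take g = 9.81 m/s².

Weight W = mg = 175000 × 9.81 = 1.7168×10^6 N; in level flight L = W.
q = ½ρv² = ½ × 0.591 × 207² = 12660 Pa.
Required CL = L/(qS) = 1.7168×10^6/(12660·398) = 0.3407.
CD = 0.02 + 0.0402 × 0.3407² = 0.02467.
L/D = CL/CD = 0.3407 / 0.02467 = 13.8

L/D = 13.8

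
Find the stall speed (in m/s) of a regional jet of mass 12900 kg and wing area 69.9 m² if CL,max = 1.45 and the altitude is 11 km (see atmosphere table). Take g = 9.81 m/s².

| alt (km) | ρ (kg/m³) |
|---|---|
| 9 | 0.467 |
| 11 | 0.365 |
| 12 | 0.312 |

V_stall = 82.7 m/s

At 11 km, from the table: ρ = 0.365 kg/m³.
At stall, lift equals weight: L = W = m·g = 12900 × 9.81 = 1.265×10^5 N.
V_stall = √(2W/(ρ·S·CL,max)) = √(2 × 1.265×10^5 / (0.365 × 69.9 × 1.45))
V_stall = √6841 = 82.7 m/s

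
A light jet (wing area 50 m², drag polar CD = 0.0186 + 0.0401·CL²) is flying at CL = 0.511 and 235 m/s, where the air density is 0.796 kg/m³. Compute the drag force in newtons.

CD = 0.0186 + 0.0401 × 0.511² = 0.02907
D = ½ρv²S·CD = ½ × 0.796 × 235² × 50 × 0.02907 = 31900 N

D = 31900 N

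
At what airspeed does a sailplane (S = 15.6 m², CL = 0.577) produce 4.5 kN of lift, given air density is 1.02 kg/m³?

v = 31.3 m/s

L = ½ρv²S·CL ⇒ v = √(2L/(ρ·S·CL))
v = √(2 × 4500 / (1.02 × 15.6 × 0.577)) = √980.3 = 31.3 m/s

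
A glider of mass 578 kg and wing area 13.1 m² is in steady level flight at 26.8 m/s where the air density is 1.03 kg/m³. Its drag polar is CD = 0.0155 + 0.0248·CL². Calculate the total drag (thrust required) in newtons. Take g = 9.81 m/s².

Weight W = mg = 578 × 9.81 = 5670.2 N; in level flight L = W.
Dynamic pressure q = 0.5 × 1.03 × 26.8² = 369.9 Pa.
Required CL = L/(qS) = 5670.2/(369.9·13.1) = 1.17.
CD = 0.0155 + 0.0248 × 1.17² = 0.04946.
D = q·S·CD = 369.9 × 13.1 × 0.04946 = 239.7 N

D = 240 N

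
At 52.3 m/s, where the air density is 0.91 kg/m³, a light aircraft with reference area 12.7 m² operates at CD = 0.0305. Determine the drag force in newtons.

D = 482 N

Dynamic pressure q = ½ρv² = ½ × 0.91 × 52.3² = 1245 Pa.
D = q·S·CD = 1245 × 12.7 × 0.0305 = 482 N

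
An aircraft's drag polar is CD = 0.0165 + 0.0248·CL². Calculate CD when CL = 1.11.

CD = 0.0165 + 0.0248 × 1.11² = 0.0165 + 0.03056 = 0.0471

CD = 0.0471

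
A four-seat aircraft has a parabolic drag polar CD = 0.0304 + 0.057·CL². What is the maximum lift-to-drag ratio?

For CD = CD0 + K·CL², (L/D)max occurs at CL* = √(CD0/K) and equals 1/(2√(K·CD0)).
(L/D)max = 1/(2√(0.057 × 0.0304)) = 1/(2 × 0.04163) = 12

(L/D)max = 12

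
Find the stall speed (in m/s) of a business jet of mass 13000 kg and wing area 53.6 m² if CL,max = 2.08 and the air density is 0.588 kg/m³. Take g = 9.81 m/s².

V_stall = 62.4 m/s

Weight W = mg = 13000 × 9.81 = 1.275×10^5 N.
V_stall = √(2W/(ρ·S·CL,max)) = √(2 × 1.275×10^5 / (0.588 × 53.6 × 2.08))
V_stall = √3891 = 62.4 m/s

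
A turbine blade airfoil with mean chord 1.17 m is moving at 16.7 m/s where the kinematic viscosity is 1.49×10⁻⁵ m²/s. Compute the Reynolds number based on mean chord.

Re = 1.31×10^6

Re = v·c/ν = 16.7 × 1.17 / (1.49×10⁻⁵) = 1.31×10^6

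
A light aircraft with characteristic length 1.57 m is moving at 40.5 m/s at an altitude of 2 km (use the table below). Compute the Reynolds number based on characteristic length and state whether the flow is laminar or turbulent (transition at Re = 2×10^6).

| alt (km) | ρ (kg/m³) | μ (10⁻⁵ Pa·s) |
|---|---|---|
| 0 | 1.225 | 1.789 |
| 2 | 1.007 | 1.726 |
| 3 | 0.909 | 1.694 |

At 2 km, from the table: ρ = 1.007 kg/m³, μ = 1.726×10⁻⁵ Pa·s.
Re = ρ·v·c/μ = 1.007 × 40.5 × 1.57 / (1.726×10⁻⁵) = 3.71×10^6
Since 3.71×10^6 > 2×10^6, the flow is turbulent.

Re = 3.71×10^6 (turbulent)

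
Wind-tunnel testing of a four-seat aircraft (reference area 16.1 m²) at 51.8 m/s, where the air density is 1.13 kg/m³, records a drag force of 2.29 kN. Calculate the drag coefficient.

From D = ½ρv²S·CD, rearranging gives CD = 2D/(ρv²S).
CD = 2 × 2290 / (1.13 × 51.8² × 16.1) = 0.0938

CD = 0.0938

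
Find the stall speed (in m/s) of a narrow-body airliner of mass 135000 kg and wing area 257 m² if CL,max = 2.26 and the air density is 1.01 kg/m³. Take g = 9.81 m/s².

Stall occurs when L = W at CL,max. W = mg = 135000 × 9.81 = 1.324×10^6 N.
From L = ½ρV²S·CL,max = W: V_stall = √(2W/(ρSCL,max)) = √(2·1.324×10^6/(1.01·257·2.26))
V_stall = √4515 = 67.2 m/s

V_stall = 67.2 m/s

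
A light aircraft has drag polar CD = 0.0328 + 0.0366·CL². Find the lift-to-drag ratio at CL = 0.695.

CD = 0.0328 + 0.0366 × 0.695² = 0.05048
L/D = CL/CD = 0.695 / 0.05048 = 13.8

L/D = 13.8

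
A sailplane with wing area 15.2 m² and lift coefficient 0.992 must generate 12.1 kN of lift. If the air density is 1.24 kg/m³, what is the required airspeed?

v = 36 m/s

L = ½ρv²S·CL ⇒ v = √(2L/(ρ·S·CL))
v = √(2 × 12100 / (1.24 × 15.2 × 0.992)) = √1294 = 36 m/s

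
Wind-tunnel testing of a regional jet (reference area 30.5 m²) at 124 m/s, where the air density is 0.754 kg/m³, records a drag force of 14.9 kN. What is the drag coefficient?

CD = 0.0843

From D = ½ρv²S·CD, rearranging gives CD = 2D/(ρv²S).
CD = 2 × 14900 / (0.754 × 124² × 30.5) = 0.0843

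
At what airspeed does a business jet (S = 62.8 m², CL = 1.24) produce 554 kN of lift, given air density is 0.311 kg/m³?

L = ½ρv²S·CL ⇒ v = √(2L/(ρ·S·CL))
v = √(2 × 5.54×10^5 / (0.311 × 62.8 × 1.24)) = √45750 = 214 m/s

v = 214 m/s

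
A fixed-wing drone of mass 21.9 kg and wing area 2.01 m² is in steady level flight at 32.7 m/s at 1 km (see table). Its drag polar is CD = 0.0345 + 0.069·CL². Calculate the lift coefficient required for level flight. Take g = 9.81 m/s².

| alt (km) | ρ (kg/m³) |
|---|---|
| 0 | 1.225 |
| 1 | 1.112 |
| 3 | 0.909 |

At 1 km, from the table: ρ = 1.112 kg/m³.
Weight W = mg = 21.9 × 9.81 = 214.84 N; in level flight L = W.
q = ½ρv² = ½ × 1.112 × 32.7² = 594.5 Pa.
CL = W/(q·S) = 214.84 / (594.5 × 2.01) = 0.1798.

CL = 0.18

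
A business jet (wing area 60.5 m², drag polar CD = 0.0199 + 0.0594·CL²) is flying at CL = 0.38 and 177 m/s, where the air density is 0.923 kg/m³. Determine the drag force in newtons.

D = 24900 N

CD = 0.0199 + 0.0594 × 0.38² = 0.02848
D = ½ρv²S·CD = ½ × 0.923 × 177² × 60.5 × 0.02848 = 24900 N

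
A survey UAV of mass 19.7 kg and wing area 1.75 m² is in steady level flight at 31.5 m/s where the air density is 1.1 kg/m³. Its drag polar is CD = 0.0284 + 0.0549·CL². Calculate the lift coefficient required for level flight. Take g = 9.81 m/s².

Weight W = mg = 19.7 × 9.81 = 193.26 N; in level flight L = W.
q = ½ρv² = ½ × 1.1 × 31.5² = 545.7 Pa.
CL = 2W/(ρv²S) = 2×193.26/(1.1×31.5²×1.75) = 0.2024.

CL = 0.202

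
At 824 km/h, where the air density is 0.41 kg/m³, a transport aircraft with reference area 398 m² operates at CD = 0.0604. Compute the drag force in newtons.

D = 2.58×10^5 N

Convert speed: v = 824 km/h ÷ 3.6 = 228.9 m/s.
D = ½ρv²S·CD = ½ × 0.41 × 228.9² × 398 × 0.0604 = 2.58×10^5 N ≈ 258 kN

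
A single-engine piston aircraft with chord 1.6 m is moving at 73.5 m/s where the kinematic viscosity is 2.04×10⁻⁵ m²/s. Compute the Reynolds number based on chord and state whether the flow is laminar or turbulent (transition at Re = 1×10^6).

Re = 5.76×10^6 (turbulent)

Re = v·c/ν = 73.5 × 1.6 / (2.04×10⁻⁵) = 5.76×10^6
Since 5.76×10^6 > 1×10^6, the flow is turbulent.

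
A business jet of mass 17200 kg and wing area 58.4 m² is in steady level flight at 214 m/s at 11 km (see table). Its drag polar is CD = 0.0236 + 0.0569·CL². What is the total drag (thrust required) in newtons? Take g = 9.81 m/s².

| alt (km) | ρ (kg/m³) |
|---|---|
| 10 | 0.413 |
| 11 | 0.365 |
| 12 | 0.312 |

D = 14800 N

At 11 km, from the table: ρ = 0.365 kg/m³.
Level flight ⇒ L = W = m·g = 17200 × 9.81 = 1.6873×10^5 N.
Dynamic pressure q = 0.5 × 0.365 × 214² = 8358 Pa.
CL = 2W/(ρv²S) = 2×1.6873×10^5/(0.365×214²×58.4) = 0.3457.
CD = 0.0236 + 0.0569 × 0.3457² = 0.0304.
D = q·S·CD = 8358 × 58.4 × 0.0304 = 14840 N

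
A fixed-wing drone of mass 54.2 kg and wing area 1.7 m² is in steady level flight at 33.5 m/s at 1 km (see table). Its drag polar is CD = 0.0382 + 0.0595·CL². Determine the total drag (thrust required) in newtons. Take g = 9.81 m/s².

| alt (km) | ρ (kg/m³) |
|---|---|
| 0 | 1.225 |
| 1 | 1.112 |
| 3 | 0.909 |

At 1 km, from the table: ρ = 1.112 kg/m³.
Level flight ⇒ L = W = m·g = 54.2 × 9.81 = 531.7 N.
q = ½ρv² = ½ × 1.112 × 33.5² = 624 Pa.
CL = 2W/(ρv²S) = 2×531.7/(1.112×33.5²×1.7) = 0.5013.
CD = 0.0382 + 0.0595 × 0.5013² = 0.05315.
D = q·S·CD = 624 × 1.7 × 0.05315 = 56.38 N

D = 56.4 N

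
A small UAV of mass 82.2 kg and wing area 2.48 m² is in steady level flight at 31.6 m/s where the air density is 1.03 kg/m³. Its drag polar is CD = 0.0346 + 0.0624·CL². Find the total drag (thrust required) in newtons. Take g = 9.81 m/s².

Level flight ⇒ L = W = m·g = 82.2 × 9.81 = 806.38 N.
q = ½ρv² = ½ × 1.03 × 31.6² = 514.3 Pa.
CL = W/(q·S) = 806.38 / (514.3 × 2.48) = 0.6323.
CD = 0.0346 + 0.0624 × 0.6323² = 0.05955.
D = q·S·CD = 514.3 × 2.48 × 0.05955 = 75.94 N

D = 75.9 N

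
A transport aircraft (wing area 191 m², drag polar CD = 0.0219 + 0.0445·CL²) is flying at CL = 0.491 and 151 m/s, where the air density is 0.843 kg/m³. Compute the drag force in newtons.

CD = 0.0219 + 0.0445 × 0.491² = 0.03263
D = ½ρv²S·CD = ½ × 0.843 × 151² × 191 × 0.03263 = 59900 N

D = 59900 N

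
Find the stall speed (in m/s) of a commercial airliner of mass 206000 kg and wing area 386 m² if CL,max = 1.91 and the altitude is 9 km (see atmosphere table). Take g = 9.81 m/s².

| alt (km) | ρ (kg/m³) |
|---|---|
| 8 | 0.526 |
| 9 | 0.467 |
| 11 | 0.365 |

V_stall = 108 m/s

At 9 km, from the table: ρ = 0.467 kg/m³.
At stall, lift equals weight: L = W = m·g = 206000 × 9.81 = 2.021×10^6 N.
From L = ½ρV²S·CL,max = W: V_stall = √(2W/(ρSCL,max)) = √(2·2.021×10^6/(0.467·386·1.91))
V_stall = √11740 = 108 m/s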